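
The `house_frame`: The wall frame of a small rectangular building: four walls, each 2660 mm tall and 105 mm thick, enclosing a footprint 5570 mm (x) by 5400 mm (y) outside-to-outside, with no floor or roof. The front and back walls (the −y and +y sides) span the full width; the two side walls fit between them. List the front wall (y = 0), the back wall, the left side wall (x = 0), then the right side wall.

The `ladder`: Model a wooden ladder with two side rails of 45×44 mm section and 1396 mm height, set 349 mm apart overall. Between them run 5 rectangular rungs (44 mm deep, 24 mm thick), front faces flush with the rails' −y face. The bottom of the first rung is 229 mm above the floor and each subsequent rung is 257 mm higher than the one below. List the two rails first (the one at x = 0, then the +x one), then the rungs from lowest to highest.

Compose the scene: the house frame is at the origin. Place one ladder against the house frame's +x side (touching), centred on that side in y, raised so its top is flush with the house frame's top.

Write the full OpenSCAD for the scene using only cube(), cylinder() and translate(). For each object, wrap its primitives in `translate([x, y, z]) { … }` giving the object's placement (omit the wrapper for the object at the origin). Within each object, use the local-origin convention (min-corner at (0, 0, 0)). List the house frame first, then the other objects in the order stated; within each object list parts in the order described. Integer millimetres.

cube([5570, 105, 2660]);
translate([0, 5295, 0]) cube([5570, 105, 2660]);
translate([0, 105, 0]) cube([105, 5190, 2660]);
translate([5465, 105, 0]) cube([105, 5190, 2660]);
translate([5570, 2678, 1264]) {
  cube([45, 44, 1396]);
  translate([304, 0, 0]) cube([45, 44, 1396]);
  translate([45, 0, 229]) cube([259, 44, 24]);
  translate([45, 0, 486]) cube([259, 44, 24]);
  translate([45, 0, 743]) cube([259, 44, 24]);
  translate([45, 0, 1000]) cube([259, 44, 24]);
  translate([45, 0, 1257]) cube([259, 44, 24]);
}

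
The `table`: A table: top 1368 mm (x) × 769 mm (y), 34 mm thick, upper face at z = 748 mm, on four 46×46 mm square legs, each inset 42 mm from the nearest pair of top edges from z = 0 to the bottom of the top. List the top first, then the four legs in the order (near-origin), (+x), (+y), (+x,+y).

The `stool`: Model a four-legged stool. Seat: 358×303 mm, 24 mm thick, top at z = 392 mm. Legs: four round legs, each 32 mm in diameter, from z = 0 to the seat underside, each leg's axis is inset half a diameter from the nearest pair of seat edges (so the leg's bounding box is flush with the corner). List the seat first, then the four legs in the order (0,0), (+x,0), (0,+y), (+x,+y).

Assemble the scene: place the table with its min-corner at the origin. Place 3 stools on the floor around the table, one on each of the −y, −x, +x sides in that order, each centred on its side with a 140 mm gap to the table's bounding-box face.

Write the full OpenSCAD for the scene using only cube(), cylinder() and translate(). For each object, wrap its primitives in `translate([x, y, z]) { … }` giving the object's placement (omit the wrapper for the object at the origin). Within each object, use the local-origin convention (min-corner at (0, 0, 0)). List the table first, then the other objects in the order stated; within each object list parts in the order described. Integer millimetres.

translate([0, 0, 714]) cube([1368, 769, 34]);
translate([42, 42, 0]) cube([46, 46, 714]);
translate([1280, 42, 0]) cube([46, 46, 714]);
translate([42, 681, 0]) cube([46, 46, 714]);
translate([1280, 681, 0]) cube([46, 46, 714]);
translate([505, -443, 0]) {
  translate([0, 0, 368]) cube([358, 303, 24]);
  translate([16, 16, 0]) cylinder(h = 368, r = 16);
  translate([342, 16, 0]) cylinder(h = 368, r = 16);
  translate([16, 287, 0]) cylinder(h = 368, r = 16);
  translate([342, 287, 0]) cylinder(h = 368, r = 16);
}
translate([-498, 233, 0]) {
  translate([0, 0, 368]) cube([358, 303, 24]);
  translate([16, 16, 0]) cylinder(h = 368, r = 16);
  translate([342, 16, 0]) cylinder(h = 368, r = 16);
  translate([16, 287, 0]) cylinder(h = 368, r = 16);
  translate([342, 287, 0]) cylinder(h = 368, r = 16);
}
translate([1508, 233, 0]) {
  translate([0, 0, 368]) cube([358, 303, 24]);
  translate([16, 16, 0]) cylinder(h = 368, r = 16);
  translate([342, 16, 0]) cylinder(h = 368, r = 16);
  translate([16, 287, 0]) cylinder(h = 368, r = 16);
  translate([342, 287, 0]) cylinder(h = 368, r = 16);
}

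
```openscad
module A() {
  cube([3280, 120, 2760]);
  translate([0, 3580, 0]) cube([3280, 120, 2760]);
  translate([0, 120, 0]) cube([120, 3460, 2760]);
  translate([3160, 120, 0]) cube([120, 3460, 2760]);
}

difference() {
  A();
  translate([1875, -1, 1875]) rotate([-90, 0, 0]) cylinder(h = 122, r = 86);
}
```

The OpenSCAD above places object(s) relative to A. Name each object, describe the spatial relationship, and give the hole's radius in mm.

A is a house frame. The house frame has a circular hole through its front wall. The hole's radius is 86 mm.

The subtracted cylinder has r = 86 mm.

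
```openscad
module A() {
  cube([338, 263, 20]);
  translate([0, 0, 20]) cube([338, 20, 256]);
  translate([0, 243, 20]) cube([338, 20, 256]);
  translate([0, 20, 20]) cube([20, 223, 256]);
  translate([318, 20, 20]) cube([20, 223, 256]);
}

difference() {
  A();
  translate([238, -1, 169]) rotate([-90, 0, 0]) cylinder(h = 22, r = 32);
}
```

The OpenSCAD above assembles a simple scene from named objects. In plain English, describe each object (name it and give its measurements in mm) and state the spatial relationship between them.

A is an open storage box with external size 338×263×276 mm and wall thickness 20 mm (the base is also 20 mm thick). The base covers the whole footprint; the four walls stand on the base, with the y-facing walls full-width and the x-facing walls fitting between their inner faces.

The open box has a circular hole of radius 32 mm through its front wall, centred at (x = 238, z = 169).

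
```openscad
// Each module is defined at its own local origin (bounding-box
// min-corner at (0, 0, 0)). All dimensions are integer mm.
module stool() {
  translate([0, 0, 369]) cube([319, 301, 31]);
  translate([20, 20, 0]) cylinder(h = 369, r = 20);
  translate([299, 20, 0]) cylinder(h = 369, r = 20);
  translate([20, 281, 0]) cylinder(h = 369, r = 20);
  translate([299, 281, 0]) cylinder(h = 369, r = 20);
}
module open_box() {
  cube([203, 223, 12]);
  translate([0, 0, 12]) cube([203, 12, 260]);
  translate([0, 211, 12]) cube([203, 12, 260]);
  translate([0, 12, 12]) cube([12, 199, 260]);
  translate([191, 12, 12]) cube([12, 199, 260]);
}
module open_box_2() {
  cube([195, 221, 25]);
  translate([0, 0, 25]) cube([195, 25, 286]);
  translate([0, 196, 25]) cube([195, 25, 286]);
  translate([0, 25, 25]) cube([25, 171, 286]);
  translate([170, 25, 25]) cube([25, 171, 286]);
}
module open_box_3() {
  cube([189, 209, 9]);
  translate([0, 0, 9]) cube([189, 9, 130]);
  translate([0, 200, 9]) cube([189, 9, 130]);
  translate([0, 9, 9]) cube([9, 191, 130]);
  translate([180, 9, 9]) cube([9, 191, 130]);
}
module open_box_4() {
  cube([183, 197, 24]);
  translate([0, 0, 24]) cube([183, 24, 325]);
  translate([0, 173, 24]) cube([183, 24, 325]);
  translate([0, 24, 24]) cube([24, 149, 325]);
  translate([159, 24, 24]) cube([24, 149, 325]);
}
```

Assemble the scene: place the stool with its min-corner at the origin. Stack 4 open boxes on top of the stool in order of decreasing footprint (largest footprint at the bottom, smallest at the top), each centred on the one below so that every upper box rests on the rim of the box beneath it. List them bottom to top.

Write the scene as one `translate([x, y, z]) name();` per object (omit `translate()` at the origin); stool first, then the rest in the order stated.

stool();
translate([58, 39, 400]) open_box();
translate([62, 40, 672]) open_box_2();
translate([65, 46, 983]) open_box_3();
translate([68, 52, 1122]) open_box_4();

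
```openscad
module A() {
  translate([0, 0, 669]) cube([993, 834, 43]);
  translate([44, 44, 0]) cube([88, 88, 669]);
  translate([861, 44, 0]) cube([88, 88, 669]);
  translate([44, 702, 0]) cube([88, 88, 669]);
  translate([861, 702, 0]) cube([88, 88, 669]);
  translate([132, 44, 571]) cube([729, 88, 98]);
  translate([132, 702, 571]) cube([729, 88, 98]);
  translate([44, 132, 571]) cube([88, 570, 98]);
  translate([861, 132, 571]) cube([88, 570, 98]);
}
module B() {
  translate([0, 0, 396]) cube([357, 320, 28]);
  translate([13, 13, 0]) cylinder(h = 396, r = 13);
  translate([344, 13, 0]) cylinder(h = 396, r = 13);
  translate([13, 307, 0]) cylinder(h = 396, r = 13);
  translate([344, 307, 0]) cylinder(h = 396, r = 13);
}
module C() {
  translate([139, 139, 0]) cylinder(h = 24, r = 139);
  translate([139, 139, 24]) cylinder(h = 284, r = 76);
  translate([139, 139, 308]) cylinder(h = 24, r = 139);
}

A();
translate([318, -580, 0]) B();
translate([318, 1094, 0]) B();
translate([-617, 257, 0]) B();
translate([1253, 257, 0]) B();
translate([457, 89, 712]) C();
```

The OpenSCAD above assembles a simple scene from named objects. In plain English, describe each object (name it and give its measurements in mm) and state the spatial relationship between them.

A is a table with a 993×834 mm rectangular top, 43 mm thick, top surface at z = 712 mm, supported by four 88×88 mm square legs, each inset 44 mm from the nearest pair of top edges, running from the floor. Four apron rails, 88 mm thick and 98 mm tall, run between adjacent legs with their top edges flush with the underside of the top and their outer faces flush with the legs' outer faces.

B is a simple wooden stool: a rectangular seat 357 mm (x) by 320 mm (y), 28 mm thick, top face at z = 424 mm, on four round legs, each 26 mm in diameter. The legs rest on z = 0, each leg's axis is inset half a diameter from the nearest pair of seat edges (so the leg's bounding box is flush with the corner).

C is a spool: two coaxial disc flanges of radius 139 mm and thickness 24 mm, joined by a core cylinder of radius 76 mm and height 284 mm. The lower flange rests on z = 0 and the three cylinders share a vertical axis.

Four stools sit around the table at the −y, +y, −x, +x sides. The spool is on top of the table.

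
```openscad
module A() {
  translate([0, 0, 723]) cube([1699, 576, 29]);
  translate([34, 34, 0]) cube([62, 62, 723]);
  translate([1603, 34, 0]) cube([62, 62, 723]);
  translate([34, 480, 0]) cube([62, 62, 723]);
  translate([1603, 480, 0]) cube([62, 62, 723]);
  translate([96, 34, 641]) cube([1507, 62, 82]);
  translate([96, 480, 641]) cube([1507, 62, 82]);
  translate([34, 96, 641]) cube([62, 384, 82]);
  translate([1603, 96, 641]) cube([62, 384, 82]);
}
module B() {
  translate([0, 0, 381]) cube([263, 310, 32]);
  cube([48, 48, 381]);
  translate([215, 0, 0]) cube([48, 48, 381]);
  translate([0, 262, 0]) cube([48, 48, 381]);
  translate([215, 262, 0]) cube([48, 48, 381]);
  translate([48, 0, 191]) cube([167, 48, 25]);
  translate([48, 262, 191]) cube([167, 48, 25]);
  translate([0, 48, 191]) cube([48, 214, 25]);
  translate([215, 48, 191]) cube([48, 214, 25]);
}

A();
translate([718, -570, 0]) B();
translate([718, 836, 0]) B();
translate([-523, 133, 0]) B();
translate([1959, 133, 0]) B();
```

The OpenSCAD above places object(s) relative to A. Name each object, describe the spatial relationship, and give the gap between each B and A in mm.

Each stool's nearest face is 260 mm from the table's bounding box.

A is a table. B is a stool. Four stools sit around the table at the −y, +y, −x, +x sides. The gap between each stool and the table is 260 mm.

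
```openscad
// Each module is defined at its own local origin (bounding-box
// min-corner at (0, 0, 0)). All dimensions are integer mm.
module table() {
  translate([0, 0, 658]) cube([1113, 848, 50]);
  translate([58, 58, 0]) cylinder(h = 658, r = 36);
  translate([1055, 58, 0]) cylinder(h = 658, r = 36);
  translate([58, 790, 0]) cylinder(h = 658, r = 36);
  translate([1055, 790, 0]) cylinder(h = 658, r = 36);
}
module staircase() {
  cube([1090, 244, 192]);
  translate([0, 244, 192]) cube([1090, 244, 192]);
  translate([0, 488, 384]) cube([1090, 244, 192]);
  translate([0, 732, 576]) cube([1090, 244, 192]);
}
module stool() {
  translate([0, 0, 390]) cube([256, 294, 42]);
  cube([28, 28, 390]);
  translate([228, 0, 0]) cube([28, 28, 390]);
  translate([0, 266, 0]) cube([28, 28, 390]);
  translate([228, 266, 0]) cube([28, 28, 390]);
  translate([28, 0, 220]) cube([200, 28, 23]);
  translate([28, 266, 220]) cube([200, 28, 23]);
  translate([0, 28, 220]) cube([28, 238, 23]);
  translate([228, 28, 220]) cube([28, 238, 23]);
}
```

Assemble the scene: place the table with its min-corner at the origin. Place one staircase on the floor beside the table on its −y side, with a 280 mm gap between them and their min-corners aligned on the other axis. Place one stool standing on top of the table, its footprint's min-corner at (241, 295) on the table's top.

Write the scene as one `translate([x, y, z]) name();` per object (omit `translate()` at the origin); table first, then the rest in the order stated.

table();
translate([0, -1256, 0]) staircase();
translate([241, 295, 708]) stool();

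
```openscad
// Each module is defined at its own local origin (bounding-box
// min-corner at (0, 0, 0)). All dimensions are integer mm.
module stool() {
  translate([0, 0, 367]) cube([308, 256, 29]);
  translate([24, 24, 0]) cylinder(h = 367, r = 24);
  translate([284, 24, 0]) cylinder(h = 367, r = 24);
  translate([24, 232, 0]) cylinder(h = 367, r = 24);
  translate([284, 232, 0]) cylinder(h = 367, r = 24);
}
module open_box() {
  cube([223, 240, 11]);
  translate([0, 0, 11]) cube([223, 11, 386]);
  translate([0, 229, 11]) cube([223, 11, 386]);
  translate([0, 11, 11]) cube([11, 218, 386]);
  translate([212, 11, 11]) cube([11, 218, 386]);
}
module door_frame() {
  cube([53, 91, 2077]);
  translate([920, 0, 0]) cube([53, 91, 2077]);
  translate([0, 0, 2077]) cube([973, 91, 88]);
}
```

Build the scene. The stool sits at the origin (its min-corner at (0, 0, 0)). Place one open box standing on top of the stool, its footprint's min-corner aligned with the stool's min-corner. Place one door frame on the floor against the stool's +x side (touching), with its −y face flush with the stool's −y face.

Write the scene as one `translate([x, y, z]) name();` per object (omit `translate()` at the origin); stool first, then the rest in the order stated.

stool();
translate([0, 0, 396]) open_box();
translate([308, 0, 0]) door_frame();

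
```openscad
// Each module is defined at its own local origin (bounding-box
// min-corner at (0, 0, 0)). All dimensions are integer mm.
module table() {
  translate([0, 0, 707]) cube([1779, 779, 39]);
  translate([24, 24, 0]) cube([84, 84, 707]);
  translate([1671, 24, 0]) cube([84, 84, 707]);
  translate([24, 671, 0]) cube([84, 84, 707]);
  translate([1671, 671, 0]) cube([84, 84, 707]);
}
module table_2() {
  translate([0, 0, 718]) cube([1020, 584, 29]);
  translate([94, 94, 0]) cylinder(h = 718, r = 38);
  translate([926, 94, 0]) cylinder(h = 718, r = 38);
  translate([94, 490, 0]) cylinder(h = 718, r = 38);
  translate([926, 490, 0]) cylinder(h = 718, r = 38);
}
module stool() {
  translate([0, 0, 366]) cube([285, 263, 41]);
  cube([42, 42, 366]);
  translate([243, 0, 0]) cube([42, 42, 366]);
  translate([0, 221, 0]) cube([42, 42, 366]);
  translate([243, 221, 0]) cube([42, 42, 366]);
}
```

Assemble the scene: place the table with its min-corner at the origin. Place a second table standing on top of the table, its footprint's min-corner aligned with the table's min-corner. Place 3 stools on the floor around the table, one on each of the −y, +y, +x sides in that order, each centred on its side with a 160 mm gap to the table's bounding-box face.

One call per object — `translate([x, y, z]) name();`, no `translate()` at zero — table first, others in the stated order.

table();
translate([0, 0, 746]) table_2();
translate([747, -423, 0]) stool();
translate([747, 939, 0]) stool();
translate([1939, 258, 0]) stool();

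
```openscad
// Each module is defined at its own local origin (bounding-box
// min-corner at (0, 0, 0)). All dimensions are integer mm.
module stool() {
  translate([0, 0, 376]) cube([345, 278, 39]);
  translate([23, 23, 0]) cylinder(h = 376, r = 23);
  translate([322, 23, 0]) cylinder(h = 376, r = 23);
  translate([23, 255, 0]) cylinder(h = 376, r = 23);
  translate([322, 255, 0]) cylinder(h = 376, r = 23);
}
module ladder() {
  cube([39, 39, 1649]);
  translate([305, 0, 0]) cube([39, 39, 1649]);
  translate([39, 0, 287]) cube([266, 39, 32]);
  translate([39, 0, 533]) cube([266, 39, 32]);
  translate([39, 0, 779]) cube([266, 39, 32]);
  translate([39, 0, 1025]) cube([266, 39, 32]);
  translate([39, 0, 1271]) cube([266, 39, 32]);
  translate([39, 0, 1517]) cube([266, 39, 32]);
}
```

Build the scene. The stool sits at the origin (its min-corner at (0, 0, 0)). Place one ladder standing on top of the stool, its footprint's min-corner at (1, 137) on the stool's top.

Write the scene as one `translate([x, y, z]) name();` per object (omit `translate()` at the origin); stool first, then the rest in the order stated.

stool();
translate([1, 137, 415]) ladder();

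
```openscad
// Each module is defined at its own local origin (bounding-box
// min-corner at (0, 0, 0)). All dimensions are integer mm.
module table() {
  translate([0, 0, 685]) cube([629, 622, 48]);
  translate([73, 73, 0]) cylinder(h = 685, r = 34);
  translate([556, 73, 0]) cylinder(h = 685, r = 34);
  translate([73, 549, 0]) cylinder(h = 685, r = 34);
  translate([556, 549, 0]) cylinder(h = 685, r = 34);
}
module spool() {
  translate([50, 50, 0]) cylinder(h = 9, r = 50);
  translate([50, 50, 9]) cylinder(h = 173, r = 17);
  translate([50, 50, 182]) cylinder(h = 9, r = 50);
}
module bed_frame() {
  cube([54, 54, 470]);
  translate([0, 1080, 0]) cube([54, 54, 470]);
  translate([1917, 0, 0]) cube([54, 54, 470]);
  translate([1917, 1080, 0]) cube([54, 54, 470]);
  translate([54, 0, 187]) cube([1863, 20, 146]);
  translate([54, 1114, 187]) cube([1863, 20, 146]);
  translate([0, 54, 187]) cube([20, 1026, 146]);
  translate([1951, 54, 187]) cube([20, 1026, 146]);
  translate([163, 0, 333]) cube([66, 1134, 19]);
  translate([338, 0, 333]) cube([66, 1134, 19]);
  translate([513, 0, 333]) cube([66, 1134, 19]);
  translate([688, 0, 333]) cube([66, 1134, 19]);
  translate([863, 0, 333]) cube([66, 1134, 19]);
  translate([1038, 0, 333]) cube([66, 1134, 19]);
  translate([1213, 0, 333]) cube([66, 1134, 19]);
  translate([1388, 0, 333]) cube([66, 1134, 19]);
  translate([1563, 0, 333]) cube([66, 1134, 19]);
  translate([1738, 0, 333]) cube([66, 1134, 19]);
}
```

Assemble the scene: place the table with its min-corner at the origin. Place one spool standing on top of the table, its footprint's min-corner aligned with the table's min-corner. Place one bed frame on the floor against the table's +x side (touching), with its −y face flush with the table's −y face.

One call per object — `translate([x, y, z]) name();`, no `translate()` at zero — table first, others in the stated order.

table();
translate([0, 0, 733]) spool();
translate([629, 0, 0]) bed_frame();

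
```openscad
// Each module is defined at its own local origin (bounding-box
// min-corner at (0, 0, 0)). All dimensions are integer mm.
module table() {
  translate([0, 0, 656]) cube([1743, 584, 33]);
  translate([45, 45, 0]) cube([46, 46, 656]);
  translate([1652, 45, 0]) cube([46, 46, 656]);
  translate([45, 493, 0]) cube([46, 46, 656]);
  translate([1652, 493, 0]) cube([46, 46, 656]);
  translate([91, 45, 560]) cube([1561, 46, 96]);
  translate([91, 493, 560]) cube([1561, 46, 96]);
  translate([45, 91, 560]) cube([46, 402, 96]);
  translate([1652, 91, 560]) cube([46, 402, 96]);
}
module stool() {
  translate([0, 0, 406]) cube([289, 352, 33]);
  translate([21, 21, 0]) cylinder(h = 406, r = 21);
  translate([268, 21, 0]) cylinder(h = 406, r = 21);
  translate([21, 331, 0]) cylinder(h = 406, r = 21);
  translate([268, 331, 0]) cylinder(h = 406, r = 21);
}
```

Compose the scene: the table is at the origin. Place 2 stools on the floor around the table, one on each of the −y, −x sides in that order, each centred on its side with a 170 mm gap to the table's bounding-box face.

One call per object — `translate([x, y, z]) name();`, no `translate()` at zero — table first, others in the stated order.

table();
translate([727, -522, 0]) stool();
translate([-459, 116, 0]) stool();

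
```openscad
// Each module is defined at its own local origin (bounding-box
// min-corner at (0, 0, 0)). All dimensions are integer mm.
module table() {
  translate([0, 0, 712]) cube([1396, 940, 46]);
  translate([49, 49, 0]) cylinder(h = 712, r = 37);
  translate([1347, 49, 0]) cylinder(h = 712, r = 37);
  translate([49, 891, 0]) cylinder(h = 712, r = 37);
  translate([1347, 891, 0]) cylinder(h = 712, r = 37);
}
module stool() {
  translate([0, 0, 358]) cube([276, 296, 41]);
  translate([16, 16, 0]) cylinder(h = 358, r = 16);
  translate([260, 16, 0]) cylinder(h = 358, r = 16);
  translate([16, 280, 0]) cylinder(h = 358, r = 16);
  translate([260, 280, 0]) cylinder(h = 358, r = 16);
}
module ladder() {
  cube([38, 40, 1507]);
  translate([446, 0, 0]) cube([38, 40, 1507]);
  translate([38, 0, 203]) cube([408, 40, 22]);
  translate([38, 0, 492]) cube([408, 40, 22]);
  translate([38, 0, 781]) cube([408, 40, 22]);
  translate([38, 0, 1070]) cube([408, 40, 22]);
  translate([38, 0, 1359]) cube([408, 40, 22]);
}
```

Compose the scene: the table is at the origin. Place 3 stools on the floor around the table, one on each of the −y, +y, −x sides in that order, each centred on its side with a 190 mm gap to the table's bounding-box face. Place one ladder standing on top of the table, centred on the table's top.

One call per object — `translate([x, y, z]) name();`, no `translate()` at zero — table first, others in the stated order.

table();
translate([560, -486, 0]) stool();
translate([560, 1130, 0]) stool();
translate([-466, 322, 0]) stool();
translate([456, 450, 758]) ladder();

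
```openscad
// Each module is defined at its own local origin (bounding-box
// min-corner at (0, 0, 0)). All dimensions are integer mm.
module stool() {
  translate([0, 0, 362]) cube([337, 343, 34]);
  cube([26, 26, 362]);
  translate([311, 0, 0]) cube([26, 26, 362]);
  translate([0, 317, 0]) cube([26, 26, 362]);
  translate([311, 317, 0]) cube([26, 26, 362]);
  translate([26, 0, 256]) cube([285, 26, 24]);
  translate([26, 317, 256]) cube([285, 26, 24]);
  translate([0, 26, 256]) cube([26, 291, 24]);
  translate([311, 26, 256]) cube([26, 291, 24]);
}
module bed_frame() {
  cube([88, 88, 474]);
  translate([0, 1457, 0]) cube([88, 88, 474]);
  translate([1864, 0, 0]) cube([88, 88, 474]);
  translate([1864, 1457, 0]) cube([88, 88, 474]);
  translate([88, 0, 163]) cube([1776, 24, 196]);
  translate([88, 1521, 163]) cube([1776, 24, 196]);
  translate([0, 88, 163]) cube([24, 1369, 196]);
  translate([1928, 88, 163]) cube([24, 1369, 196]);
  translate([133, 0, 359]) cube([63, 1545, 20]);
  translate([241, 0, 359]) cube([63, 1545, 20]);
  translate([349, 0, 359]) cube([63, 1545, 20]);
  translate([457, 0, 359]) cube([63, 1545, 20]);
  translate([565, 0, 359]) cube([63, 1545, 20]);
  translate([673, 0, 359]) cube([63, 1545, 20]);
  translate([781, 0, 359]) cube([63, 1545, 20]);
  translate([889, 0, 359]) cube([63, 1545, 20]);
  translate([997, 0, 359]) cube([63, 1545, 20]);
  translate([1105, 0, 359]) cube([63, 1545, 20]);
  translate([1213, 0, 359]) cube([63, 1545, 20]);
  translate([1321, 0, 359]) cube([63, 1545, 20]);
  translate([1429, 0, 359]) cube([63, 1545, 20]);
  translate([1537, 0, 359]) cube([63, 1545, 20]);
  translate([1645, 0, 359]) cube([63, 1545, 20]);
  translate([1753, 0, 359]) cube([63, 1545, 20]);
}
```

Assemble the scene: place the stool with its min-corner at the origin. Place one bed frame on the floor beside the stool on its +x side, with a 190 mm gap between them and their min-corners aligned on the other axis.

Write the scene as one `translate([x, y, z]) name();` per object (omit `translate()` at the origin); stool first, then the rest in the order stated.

stool();
translate([527, 0, 0]) bed_frame();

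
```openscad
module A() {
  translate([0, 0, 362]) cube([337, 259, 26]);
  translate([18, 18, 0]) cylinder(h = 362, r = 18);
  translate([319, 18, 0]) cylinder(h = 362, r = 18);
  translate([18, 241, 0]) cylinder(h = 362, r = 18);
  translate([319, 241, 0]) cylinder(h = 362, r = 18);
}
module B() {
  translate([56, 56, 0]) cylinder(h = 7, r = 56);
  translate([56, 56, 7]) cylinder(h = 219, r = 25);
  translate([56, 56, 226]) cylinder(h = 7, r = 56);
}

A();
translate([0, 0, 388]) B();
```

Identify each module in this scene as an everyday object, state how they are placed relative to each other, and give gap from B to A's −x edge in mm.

A is a stool. B is a spool. The spool is on top of the stool. The gap from the spool to the stool's −x edge is 0 mm.

The spool's min-x is at 0; the stool's min-x is 0; gap = 0 mm.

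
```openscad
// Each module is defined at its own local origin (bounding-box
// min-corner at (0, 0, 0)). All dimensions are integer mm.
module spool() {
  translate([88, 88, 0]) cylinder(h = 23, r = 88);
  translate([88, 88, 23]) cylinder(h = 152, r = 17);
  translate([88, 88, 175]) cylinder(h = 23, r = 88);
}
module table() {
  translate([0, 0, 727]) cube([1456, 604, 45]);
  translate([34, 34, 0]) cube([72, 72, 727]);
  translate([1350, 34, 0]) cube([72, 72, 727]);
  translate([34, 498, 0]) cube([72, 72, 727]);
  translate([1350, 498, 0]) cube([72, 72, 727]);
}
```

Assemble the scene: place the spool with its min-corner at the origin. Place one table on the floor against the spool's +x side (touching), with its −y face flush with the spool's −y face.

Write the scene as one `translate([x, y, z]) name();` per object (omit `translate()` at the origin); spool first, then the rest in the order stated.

spool();
translate([176, 0, 0]) table();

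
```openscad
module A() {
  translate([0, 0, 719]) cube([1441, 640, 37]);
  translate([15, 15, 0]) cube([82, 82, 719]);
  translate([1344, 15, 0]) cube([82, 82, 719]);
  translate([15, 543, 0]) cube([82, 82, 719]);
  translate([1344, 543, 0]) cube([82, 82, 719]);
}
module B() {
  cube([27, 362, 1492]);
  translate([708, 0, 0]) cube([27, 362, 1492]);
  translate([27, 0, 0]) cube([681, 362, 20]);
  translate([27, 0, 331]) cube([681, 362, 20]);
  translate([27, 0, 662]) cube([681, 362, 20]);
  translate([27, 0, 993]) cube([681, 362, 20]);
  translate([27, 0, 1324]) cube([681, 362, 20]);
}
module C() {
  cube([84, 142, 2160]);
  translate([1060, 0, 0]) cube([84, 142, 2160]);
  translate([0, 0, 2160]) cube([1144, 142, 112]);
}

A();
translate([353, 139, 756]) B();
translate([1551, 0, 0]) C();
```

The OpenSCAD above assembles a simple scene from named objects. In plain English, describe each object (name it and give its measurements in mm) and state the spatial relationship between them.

A is a table with a 1441×640 mm rectangular top, 37 mm thick, top surface at z = 756 mm, supported by four 82×82 mm square legs, each inset 15 mm from the nearest pair of top edges, running from the floor.

B is a bookshelf 735 mm wide overall, 362 mm deep and 1492 mm tall. The two sides are 27 mm thick vertical panels. 5 horizontal shelves of 20 mm thickness span between the inner faces of the sides; the lowest shelf sits on the floor and shelves are stacked with a clear vertical gap of 311 mm between each pair.

C is a rectangular door frame: two vertical jambs of 84×142 mm section, 2160 mm tall, with a clear opening 976 mm wide between their inner faces. A header 112 mm tall and 142 mm deep lies on top of the jambs and spans the full outside width.

The bookshelf is on top of the table, centred. The door frame is on the floor beside the table on its +x side.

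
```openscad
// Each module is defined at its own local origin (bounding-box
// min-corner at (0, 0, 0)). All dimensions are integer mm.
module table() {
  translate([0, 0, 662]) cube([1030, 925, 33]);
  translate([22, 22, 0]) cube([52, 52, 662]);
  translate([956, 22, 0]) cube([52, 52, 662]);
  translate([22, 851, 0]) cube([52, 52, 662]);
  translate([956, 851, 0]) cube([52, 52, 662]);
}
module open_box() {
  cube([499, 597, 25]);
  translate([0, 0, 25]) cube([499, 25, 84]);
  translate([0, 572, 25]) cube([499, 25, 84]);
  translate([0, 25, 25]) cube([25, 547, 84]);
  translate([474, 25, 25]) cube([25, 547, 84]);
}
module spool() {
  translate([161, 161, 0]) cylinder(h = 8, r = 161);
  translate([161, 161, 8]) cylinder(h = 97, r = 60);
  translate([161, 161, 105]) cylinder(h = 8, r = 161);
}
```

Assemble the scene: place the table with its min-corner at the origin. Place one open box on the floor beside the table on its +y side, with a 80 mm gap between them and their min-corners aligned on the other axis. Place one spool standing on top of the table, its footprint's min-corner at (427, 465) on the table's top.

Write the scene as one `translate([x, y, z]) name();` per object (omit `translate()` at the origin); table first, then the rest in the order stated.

table();
translate([0, 1005, 0]) open_box();
translate([427, 465, 695]) spool();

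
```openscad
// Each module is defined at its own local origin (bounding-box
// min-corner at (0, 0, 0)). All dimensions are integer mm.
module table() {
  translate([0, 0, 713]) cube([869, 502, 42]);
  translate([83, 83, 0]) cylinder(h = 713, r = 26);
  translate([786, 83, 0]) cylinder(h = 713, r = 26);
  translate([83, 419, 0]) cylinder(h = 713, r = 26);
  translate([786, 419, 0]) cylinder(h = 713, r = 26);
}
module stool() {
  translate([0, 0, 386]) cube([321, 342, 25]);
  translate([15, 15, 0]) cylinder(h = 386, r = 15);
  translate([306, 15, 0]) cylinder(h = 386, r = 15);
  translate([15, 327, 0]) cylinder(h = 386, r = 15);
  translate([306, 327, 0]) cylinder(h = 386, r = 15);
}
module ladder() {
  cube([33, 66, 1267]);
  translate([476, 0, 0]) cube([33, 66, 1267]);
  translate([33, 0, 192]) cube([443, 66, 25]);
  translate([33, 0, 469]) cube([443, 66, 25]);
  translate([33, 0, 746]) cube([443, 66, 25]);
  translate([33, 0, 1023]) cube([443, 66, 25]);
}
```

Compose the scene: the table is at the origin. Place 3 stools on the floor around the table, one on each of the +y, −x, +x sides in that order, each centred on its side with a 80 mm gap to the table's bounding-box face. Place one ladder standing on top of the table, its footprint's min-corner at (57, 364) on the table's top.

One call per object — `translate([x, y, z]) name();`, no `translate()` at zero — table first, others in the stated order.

table();
translate([274, 582, 0]) stool();
translate([-401, 80, 0]) stool();
translate([949, 80, 0]) stool();
translate([57, 364, 755]) ladder();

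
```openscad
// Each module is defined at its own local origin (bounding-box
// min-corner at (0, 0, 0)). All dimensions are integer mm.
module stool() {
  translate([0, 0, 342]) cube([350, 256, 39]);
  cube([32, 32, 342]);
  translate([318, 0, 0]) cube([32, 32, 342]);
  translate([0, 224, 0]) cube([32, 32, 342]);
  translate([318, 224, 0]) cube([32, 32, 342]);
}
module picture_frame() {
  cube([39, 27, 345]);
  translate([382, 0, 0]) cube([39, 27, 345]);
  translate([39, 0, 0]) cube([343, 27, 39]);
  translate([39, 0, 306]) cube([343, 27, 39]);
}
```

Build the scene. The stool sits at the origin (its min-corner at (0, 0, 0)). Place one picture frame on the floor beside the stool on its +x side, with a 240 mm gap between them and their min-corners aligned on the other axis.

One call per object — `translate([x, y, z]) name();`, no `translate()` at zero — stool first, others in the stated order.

stool();
translate([590, 0, 0]) picture_frame();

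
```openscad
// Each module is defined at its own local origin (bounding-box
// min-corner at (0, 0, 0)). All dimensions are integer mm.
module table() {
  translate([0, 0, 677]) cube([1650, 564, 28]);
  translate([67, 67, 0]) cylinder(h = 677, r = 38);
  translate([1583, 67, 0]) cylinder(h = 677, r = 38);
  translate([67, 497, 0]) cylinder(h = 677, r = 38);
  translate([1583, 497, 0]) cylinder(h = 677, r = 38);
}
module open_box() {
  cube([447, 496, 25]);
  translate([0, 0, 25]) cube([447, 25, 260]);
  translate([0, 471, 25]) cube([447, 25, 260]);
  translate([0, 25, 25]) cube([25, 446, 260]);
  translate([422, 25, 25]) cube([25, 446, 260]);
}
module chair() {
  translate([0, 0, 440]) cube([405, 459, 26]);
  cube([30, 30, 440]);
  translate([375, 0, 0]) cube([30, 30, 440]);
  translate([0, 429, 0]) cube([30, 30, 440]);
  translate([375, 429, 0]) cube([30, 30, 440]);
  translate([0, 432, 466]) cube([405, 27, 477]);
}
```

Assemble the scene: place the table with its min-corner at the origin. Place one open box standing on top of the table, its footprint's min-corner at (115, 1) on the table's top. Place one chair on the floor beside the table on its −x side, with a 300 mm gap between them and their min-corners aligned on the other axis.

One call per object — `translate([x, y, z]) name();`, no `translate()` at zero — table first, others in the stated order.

table();
translate([115, 1, 705]) open_box();
translate([-705, 0, 0]) chair();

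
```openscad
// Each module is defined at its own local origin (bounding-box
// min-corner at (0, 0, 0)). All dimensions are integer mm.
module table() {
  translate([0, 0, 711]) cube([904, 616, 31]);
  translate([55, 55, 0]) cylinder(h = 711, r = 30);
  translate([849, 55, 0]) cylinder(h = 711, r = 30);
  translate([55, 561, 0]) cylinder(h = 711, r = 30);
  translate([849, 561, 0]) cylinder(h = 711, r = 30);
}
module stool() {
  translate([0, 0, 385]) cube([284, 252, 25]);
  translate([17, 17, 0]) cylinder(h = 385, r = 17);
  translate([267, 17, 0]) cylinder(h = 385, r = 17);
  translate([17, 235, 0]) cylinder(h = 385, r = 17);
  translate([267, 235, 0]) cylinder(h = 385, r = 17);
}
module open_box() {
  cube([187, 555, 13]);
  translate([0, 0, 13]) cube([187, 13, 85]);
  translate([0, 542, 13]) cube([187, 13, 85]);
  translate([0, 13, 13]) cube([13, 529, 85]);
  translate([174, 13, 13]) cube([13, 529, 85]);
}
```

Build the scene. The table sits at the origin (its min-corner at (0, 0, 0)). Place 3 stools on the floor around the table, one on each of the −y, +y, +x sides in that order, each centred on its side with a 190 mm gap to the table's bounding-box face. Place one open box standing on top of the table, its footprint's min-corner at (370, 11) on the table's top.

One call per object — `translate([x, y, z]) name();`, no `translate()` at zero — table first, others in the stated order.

table();
translate([310, -442, 0]) stool();
translate([310, 806, 0]) stool();
translate([1094, 182, 0]) stool();
translate([370, 11, 742]) open_box();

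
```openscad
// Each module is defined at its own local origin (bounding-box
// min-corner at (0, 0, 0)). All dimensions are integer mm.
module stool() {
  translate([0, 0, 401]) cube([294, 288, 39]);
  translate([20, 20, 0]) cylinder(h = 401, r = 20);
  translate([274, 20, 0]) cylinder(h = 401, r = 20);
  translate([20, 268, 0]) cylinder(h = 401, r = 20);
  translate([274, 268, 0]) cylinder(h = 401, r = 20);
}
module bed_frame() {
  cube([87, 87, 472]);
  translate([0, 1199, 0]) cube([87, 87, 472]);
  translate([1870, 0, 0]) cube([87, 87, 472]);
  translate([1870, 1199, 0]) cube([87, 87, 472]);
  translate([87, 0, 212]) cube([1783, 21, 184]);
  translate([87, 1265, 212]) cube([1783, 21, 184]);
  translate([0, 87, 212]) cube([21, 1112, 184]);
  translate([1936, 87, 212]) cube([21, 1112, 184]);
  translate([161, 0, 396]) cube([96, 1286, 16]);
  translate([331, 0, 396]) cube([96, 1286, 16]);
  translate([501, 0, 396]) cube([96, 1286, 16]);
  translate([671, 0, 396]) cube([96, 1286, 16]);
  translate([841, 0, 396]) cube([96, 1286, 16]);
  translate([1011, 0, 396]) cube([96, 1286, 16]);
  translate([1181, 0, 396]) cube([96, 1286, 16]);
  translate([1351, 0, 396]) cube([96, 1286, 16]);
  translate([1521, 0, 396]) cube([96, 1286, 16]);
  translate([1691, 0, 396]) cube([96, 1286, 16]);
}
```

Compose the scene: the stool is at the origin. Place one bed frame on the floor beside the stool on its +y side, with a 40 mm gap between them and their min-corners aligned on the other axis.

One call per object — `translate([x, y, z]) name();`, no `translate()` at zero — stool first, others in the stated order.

stool();
translate([0, 328, 0]) bed_frame();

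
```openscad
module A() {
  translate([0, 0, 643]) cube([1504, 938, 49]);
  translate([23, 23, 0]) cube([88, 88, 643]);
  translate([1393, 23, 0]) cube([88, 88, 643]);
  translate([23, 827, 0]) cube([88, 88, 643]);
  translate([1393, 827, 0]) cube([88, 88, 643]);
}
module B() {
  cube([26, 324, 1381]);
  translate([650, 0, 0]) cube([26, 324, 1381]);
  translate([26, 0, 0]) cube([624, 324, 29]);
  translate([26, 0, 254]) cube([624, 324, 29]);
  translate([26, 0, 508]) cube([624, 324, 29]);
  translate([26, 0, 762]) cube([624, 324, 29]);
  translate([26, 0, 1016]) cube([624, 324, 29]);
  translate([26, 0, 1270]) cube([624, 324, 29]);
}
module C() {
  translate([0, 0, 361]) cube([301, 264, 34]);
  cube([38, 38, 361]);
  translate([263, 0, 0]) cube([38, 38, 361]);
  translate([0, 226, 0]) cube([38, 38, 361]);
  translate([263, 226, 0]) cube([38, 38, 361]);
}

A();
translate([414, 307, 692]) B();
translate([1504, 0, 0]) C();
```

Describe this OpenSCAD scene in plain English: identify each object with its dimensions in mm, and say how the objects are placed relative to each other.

A is a table with a 1504×938 mm rectangular top, 49 mm thick, top surface at z = 692 mm, supported by four 88×88 mm square legs, each inset 23 mm from the nearest pair of top edges, running from the floor.

B is a bookshelf 676 mm wide overall, 324 mm deep and 1381 mm tall. The two sides are 26 mm thick vertical panels. 6 horizontal shelves of 29 mm thickness span between the inner faces of the sides; the lowest shelf sits on the floor and shelves are stacked with a clear vertical gap of 225 mm between each pair.

C is a four-legged stool. The seat is 301×264 mm, 34 mm thick, top at z = 395 mm. It stands on four square legs, each 38×38 mm in cross-section, from z = 0 to the seat underside, each flush with a corner of the seat.

The bookshelf is on top of the table, centred. The stool is against the table's +x side, with their −y faces flush.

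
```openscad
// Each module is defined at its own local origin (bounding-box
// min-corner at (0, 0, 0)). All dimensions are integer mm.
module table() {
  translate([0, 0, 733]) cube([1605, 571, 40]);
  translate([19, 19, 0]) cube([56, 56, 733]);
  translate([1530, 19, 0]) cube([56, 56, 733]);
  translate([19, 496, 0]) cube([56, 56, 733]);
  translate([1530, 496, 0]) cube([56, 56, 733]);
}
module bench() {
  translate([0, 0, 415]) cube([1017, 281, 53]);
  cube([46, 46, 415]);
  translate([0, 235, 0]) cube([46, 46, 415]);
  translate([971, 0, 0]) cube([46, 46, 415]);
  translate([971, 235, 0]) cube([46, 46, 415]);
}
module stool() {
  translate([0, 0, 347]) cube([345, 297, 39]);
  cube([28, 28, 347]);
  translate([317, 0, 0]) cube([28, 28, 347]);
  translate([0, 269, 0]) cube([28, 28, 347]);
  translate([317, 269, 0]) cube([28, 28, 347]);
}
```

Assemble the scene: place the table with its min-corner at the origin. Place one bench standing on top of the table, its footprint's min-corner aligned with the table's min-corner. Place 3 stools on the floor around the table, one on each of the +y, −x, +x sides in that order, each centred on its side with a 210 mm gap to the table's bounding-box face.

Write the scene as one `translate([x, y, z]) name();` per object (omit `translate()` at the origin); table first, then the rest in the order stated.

table();
translate([0, 0, 773]) bench();
translate([630, 781, 0]) stool();
translate([-555, 137, 0]) stool();
translate([1815, 137, 0]) stool();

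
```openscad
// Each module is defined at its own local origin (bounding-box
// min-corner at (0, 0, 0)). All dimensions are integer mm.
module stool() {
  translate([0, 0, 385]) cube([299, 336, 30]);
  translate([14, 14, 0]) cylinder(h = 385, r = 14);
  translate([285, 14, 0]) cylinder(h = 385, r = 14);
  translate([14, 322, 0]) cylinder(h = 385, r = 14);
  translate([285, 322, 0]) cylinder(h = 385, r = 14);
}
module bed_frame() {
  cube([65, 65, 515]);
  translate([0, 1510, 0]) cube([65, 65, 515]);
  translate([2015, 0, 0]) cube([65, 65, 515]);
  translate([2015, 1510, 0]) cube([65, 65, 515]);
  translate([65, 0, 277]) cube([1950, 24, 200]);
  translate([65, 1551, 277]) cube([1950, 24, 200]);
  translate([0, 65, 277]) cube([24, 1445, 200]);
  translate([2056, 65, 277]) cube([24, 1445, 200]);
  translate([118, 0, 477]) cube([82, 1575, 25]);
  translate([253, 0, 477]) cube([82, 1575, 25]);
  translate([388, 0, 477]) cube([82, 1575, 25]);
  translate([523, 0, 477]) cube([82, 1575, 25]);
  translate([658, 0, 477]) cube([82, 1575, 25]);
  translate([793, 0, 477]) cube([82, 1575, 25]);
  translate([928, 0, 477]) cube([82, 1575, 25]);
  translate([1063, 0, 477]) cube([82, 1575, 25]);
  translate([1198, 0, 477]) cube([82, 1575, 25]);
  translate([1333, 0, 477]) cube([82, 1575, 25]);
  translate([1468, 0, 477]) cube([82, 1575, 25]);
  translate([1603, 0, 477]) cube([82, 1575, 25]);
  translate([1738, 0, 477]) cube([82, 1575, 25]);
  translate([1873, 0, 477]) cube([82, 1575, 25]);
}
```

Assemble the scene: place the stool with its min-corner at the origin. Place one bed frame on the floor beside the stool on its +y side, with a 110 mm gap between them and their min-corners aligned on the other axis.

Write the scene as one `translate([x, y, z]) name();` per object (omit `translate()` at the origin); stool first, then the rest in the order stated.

stool();
translate([0, 446, 0]) bed_frame();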